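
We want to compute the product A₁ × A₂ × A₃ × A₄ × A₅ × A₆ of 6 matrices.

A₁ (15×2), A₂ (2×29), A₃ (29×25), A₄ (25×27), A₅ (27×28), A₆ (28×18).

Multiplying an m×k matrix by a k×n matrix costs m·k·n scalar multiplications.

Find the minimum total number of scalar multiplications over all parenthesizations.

Adjacent pairs: A₁A₂ = 15·2·29 = 870; A₂A₃ = 2·29·25 = 1450; A₃A₄ = 29·25·27 = 19575; A₄A₅ = 25·27·28 = 18900; A₅A₆ = 27·28·18 = 13608.
Length 3: A₁..A₃: k=1: 0+1450+15·2·25=2200; k=2: 870+0+15·29·25=11745 → min 2200 | A₂..A₄: k=2: 0+19575+2·29·27=21141; k=3: 1450+0+2·25·27=2800 → min 2800 | A₃..A₅: k=3: 0+18900+29·25·28=39200; k=4: 19575+0+29·27·28=41499 → min 39200 | A₄..A₆: k=4: 0+13608+25·27·18=25758; k=5: 18900+0+25·28·18=31500 → min 25758.
Length 4: A₁..A₄: k=1: 0+2800+15·2·27=3610; k=2: 870+19575+15·29·27=32190; k=3: 2200+0+15·25·27=12325 → min 3610 | A₂..A₅: k=2: 0+39200+2·29·28=40824; k=3: 1450+18900+2·25·28=21750; k=4: 2800+0+2·27·28=4312 → min 4312 | A₃..A₆: k=3: 0+25758+29·25·18=38808; k=4: 19575+13608+29·27·18=47277; k=5: 39200+0+29·28·18=53816 → min 38808.
Length 5: A₁..A₅: k=1: 0+4312+15·2·28=5152; k=2: 870+39200+15·29·28=52250; k=3: 2200+18900+15·25·28=31600; k=4: 3610+0+15·27·28=14950 → min 5152 | A₂..A₆: k=2: 0+38808+2·29·18=39852; k=3: 1450+25758+2·25·18=28108; k=4: 2800+13608+2·27·18=17380; k=5: 4312+0+2·28·18=5320 → min 5320.
Length 6: A₁..A₆: k=1: 0+5320+15·2·18=5860; k=2: 870+38808+15·29·18=47508; k=3: 2200+25758+15·25·18=34708; k=4: 3610+13608+15·27·18=24508; k=5: 5152+0+15·28·18=12712 → min 5860.
Optimal order: (A₁ × ((((A₂ × A₃) × A₄) × A₅) × A₆)) with cost 5860.

5860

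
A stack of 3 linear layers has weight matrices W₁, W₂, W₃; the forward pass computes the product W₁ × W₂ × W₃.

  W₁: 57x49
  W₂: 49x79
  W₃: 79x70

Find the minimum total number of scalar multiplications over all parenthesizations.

466480

Order (W₁ × (W₂ × W₃)): (W₂ × W₃): 49×79 by 79×70 → 49×70, cost 49·79·70 = 270970; (W₁ × (W₂ × W₃)): 57×49 by 49×70 → 57×70, cost 57·49·70 = 195510; cumulative 466480. Total 466480.
Order ((W₁ × W₂) × W₃): (W₁ × W₂): 57×49 by 49×79 → 57×79, cost 57·49·79 = 220647; ((W₁ × W₂) × W₃): 57×79 by 79×70 → 57×70, cost 57·79·70 = 315210; cumulative 535857. Total 535857.
Minimum: 466480.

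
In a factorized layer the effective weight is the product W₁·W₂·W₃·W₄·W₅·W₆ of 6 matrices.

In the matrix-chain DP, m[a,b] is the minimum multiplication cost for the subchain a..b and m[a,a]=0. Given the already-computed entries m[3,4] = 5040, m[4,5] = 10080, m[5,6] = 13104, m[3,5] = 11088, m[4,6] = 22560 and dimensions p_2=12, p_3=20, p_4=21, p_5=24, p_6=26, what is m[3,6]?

18576

m[3,6] = min over k∈[3,5] of m[3,k]+m[k+1,6]+p_{2}·p_k·p_{6}.
k=3: 0 + 22560 + 12·20·26 = 28800; k=4: 5040 + 13104 + 12·21·26 = 24696; k=5: 11088 + 0 + 12·24·26 = 18576.
Minimum: 18576 at k=5.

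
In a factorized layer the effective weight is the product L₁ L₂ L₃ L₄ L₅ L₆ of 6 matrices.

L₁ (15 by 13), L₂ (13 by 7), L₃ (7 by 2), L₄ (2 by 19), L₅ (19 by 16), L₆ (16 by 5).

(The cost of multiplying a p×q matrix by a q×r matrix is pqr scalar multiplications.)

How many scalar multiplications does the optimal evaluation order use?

1490

Adjacent pairs: L₁L₂ = 15·13·7 = 1365; L₂L₃ = 13·7·2 = 182; L₃L₄ = 7·2·19 = 266; L₄L₅ = 2·19·16 = 608; L₅L₆ = 19·16·5 = 1520.
Length 3: L₁..L₃: k=1: 0+182+15·13·2=572; k=2: 1365+0+15·7·2=1575 → min 572 | L₂..L₄: k=2: 0+266+13·7·19=1995; k=3: 182+0+13·2·19=676 → min 676 | L₃..L₅: k=3: 0+608+7·2·16=832; k=4: 266+0+7·19·16=2394 → min 832 | L₄..L₆: k=4: 0+1520+2·19·5=1710; k=5: 608+0+2·16·5=768 → min 768.
Length 4: L₁..L₄: k=1: 0+676+15·13·19=4381; k=2: 1365+266+15·7·19=3626; k=3: 572+0+15·2·19=1142 → min 1142 | L₂..L₅: k=2: 0+832+13·7·16=2288; k=3: 182+608+13·2·16=1206; k=4: 676+0+13·19·16=4628 → min 1206 | L₃..L₆: k=3: 0+768+7·2·5=838; k=4: 266+1520+7·19·5=2451; k=5: 832+0+7·16·5=1392 → min 838.
Length 5: L₁..L₅: k=1: 0+1206+15·13·16=4326; k=2: 1365+832+15·7·16=3877; k=3: 572+608+15·2·16=1660; k=4: 1142+0+15·19·16=5702 → min 1660 | L₂..L₆: k=2: 0+838+13·7·5=1293; k=3: 182+768+13·2·5=1080; k=4: 676+1520+13·19·5=3431; k=5: 1206+0+13·16·5=2246 → min 1080.
Length 6: L₁..L₆: k=1: 0+1080+15·13·5=2055; k=2: 1365+838+15·7·5=2728; k=3: 572+768+15·2·5=1490; k=4: 1142+1520+15·19·5=4087; k=5: 1660+0+15·16·5=2860 → min 1490.
Optimal order: ((L₁ (L₂ L₃)) ((L₄ L₅) L₆)) with cost 1490.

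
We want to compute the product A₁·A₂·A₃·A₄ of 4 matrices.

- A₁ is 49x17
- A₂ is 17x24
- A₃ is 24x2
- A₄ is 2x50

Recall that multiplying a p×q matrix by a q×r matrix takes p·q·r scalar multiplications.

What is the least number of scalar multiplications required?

Adjacent pairs: A₁A₂ = 49·17·24 = 19992; A₂A₃ = 17·24·2 = 816; A₃A₄ = 24·2·50 = 2400.
Length 3: A₁..A₃: k=1: 0+816+49·17·2=2482; k=2: 19992+0+49·24·2=22344 → min 2482 | A₂..A₄: k=2: 0+2400+17·24·50=22800; k=3: 816+0+17·2·50=2516 → min 2516.
Length 4: A₁..A₄: k=1: 0+2516+49·17·50=44166; k=2: 19992+2400+49·24·50=81192; k=3: 2482+0+49·2·50=7382 → min 7382.
Optimal order: ((A₁·(A₂·A₃))·A₄) with cost 7382.

7382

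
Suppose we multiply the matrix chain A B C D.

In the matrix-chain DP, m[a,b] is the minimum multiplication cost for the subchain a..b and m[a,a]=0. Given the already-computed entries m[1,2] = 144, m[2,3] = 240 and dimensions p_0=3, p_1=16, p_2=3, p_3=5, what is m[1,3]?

m[1,3] = min over k∈[1,2] of m[1,k]+m[k+1,3]+p_{0}·p_k·p_{3}.
k=1: 0 + 240 + 3·16·5 = 480; k=2: 144 + 0 + 3·3·5 = 189.
Minimum: 189 at k=2.

189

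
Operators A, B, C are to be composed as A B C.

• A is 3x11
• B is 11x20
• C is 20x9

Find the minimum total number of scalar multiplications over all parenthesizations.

1200

Order (A (B C)): (B C): 11×20 by 20×9 → 11×9, cost 11·20·9 = 1980; (A (B C)): 3×11 by 11×9 → 3×9, cost 3·11·9 = 297; cumulative 2277. Total 2277.
Order ((A B) C): (A B): 3×11 by 11×20 → 3×20, cost 3·11·20 = 660; ((A B) C): 3×20 by 20×9 → 3×9, cost 3·20·9 = 540; cumulative 1200. Total 1200.
Minimum: 1200.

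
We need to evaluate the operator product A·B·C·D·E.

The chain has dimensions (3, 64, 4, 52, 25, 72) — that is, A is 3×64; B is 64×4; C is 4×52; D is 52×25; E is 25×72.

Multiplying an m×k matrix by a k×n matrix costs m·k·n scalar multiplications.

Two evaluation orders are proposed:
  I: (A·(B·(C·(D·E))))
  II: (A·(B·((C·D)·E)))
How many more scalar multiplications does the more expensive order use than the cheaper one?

96176

Order I = (A·(B·(C·(D·E)))): (D·E): 52×25 by 25×72 → 52×72, cost 52·25·72 = 93600; (C·(D·E)): 4×52 by 52×72 → 4×72, cost 4·52·72 = 14976; cumulative 108576; (B·(C·(D·E))): 64×4 by 4×72 → 64×72, cost 64·4·72 = 18432; cumulative 127008; (A·(B·(C·(D·E)))): 3×64 by 64×72 → 3×72, cost 3·64·72 = 13824; cumulative 140832. Total 140832.
Order II = (A·(B·((C·D)·E))): (C·D): 4×52 by 52×25 → 4×25, cost 4·52·25 = 5200; ((C·D)·E): 4×25 by 25×72 → 4×72, cost 4·25·72 = 7200; cumulative 12400; (B·((C·D)·E)): 64×4 by 4×72 → 64×72, cost 64·4·72 = 18432; cumulative 30832; (A·(B·((C·D)·E))): 3×64 by 64×72 → 3×72, cost 3·64·72 = 13824; cumulative 44656. Total 44656.
Difference: |140832 − 44656| = 96176.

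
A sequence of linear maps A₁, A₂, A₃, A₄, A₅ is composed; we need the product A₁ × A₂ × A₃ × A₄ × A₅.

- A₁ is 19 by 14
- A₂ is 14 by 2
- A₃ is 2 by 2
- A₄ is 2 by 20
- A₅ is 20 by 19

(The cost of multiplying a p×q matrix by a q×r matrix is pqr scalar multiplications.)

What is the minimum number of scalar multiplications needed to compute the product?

Adjacent pairs: A₁A₂ = 19·14·2 = 532; A₂A₃ = 14·2·2 = 56; A₃A₄ = 2·2·20 = 80; A₄A₅ = 2·20·19 = 760.
Length 3: A₁..A₃: k=1: 0+56+19·14·2=588; k=2: 532+0+19·2·2=608 → min 588 | A₂..A₄: k=2: 0+80+14·2·20=640; k=3: 56+0+14·2·20=616 → min 616 | A₃..A₅: k=3: 0+760+2·2·19=836; k=4: 80+0+2·20·19=840 → min 836.
Length 4: A₁..A₄: k=1: 0+616+19·14·20=5936; k=2: 532+80+19·2·20=1372; k=3: 588+0+19·2·20=1348 → min 1348 | A₂..A₅: k=2: 0+836+14·2·19=1368; k=3: 56+760+14·2·19=1348; k=4: 616+0+14·20·19=5936 → min 1348.
Length 5: A₁..A₅: k=1: 0+1348+19·14·19=6402; k=2: 532+836+19·2·19=2090; k=3: 588+760+19·2·19=2070; k=4: 1348+0+19·20·19=8568 → min 2070.
Optimal order: ((A₁ × (A₂ × A₃)) × (A₄ × A₅)) with cost 2070.

2070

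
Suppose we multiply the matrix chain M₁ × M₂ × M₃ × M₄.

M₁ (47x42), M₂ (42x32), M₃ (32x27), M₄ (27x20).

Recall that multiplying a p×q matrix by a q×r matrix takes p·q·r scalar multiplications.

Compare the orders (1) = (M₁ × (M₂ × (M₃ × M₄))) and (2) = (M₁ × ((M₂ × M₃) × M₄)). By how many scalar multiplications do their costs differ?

Order (1) = (M₁ × (M₂ × (M₃ × M₄))): (M₃ × M₄): 32×27 by 27×20 → 32×20, cost 32·27·20 = 17280; (M₂ × (M₃ × M₄)): 42×32 by 32×20 → 42×20, cost 42·32·20 = 26880; cumulative 44160; (M₁ × (M₂ × (M₃ × M₄))): 47×42 by 42×20 → 47×20, cost 47·42·20 = 39480; cumulative 83640. Total 83640.
Order (2) = (M₁ × ((M₂ × M₃) × M₄)): (M₂ × M₃): 42×32 by 32×27 → 42×27, cost 42·32·27 = 36288; ((M₂ × M₃) × M₄): 42×27 by 27×20 → 42×20, cost 42·27·20 = 22680; cumulative 58968; (M₁ × ((M₂ × M₃) × M₄)): 47×42 by 42×20 → 47×20, cost 47·42·20 = 39480; cumulative 98448. Total 98448.
Difference: |83640 − 98448| = 14808.

14808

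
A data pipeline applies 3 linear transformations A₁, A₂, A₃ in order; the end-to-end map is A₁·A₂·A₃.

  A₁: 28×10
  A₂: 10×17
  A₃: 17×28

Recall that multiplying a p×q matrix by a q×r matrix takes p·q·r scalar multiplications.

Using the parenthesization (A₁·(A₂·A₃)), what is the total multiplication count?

12600

(A₂·A₃): 10×17 by 17×28 → 10×28, cost 10·17·28 = 4760
(A₁·(A₂·A₃)): 28×10 by 10×28 → 28×28, cost 28·10·28 = 7840; cumulative 12600
Total: 12600 scalar multiplications.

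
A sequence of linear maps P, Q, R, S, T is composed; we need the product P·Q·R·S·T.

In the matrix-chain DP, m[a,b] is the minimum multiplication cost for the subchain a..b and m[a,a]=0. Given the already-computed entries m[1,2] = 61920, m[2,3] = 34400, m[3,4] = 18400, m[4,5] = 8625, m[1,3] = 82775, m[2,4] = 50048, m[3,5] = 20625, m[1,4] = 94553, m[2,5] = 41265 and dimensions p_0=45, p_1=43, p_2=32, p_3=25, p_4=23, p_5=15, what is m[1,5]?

70290

m[1,5] = min over k∈[1,4] of m[1,k]+m[k+1,5]+p_{0}·p_k·p_{5}.
k=1: 0 + 41265 + 45·43·15 = 70290; k=2: 61920 + 20625 + 45·32·15 = 104145; k=3: 82775 + 8625 + 45·25·15 = 108275; k=4: 94553 + 0 + 45·23·15 = 110078.
Minimum: 70290 at k=1.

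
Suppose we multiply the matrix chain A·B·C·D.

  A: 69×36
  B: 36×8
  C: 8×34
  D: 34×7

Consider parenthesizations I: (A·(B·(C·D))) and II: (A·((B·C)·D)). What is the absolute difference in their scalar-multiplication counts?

14440

Order I = (A·(B·(C·D))): (C·D): 8×34 by 34×7 → 8×7, cost 8·34·7 = 1904; (B·(C·D)): 36×8 by 8×7 → 36×7, cost 36·8·7 = 2016; cumulative 3920; (A·(B·(C·D))): 69×36 by 36×7 → 69×7, cost 69·36·7 = 17388; cumulative 21308. Total 21308.
Order II = (A·((B·C)·D)): (B·C): 36×8 by 8×34 → 36×34, cost 36·8·34 = 9792; ((B·C)·D): 36×34 by 34×7 → 36×7, cost 36·34·7 = 8568; cumulative 18360; (A·((B·C)·D)): 69×36 by 36×7 → 69×7, cost 69·36·7 = 17388; cumulative 35748. Total 35748.
Difference: |21308 − 35748| = 14440.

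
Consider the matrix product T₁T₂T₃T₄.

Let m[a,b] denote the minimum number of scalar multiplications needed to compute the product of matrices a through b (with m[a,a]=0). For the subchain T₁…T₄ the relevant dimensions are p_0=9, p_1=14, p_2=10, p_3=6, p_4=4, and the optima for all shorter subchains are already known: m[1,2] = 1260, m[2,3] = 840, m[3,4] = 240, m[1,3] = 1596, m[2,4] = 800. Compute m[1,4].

m[1,4] = min over k∈[1,3] of m[1,k]+m[k+1,4]+p_{0}·p_k·p_{4}.
k=1: 0 + 800 + 9·14·4 = 1304; k=2: 1260 + 240 + 9·10·4 = 1860; k=3: 1596 + 0 + 9·6·4 = 1812.
Minimum: 1304 at k=1.

1304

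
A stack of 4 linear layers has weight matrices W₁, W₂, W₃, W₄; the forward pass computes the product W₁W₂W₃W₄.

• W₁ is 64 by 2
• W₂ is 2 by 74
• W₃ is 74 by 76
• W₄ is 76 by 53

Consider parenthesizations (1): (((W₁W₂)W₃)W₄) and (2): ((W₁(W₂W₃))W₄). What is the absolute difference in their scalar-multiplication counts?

348432

Order (1) = (((W₁W₂)W₃)W₄): (W₁W₂): 64×2 by 2×74 → 64×74, cost 64·2·74 = 9472; ((W₁W₂)W₃): 64×74 by 74×76 → 64×76, cost 64·74·76 = 359936; cumulative 369408; (((W₁W₂)W₃)W₄): 64×76 by 76×53 → 64×53, cost 64·76·53 = 257792; cumulative 627200. Total 627200.
Order (2) = ((W₁(W₂W₃))W₄): (W₂W₃): 2×74 by 74×76 → 2×76, cost 2·74·76 = 11248; (W₁(W₂W₃)): 64×2 by 2×76 → 64×76, cost 64·2·76 = 9728; cumulative 20976; ((W₁(W₂W₃))W₄): 64×76 by 76×53 → 64×53, cost 64·76·53 = 257792; cumulative 278768. Total 278768.
Difference: |627200 − 278768| = 348432.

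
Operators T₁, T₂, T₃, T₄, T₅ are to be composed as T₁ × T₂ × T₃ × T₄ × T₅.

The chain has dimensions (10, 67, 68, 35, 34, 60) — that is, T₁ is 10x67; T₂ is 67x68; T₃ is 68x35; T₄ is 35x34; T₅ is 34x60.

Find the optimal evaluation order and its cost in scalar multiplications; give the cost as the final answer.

Adjacent pairs: T₁T₂ = 10·67·68 = 45560; T₂T₃ = 67·68·35 = 159460; T₃T₄ = 68·35·34 = 80920; T₄T₅ = 35·34·60 = 71400.
Length 3: T₁..T₃: k=1: 0+159460+10·67·35=182910; k=2: 45560+0+10·68·35=69360 → min 69360 | T₂..T₄: k=2: 0+80920+67·68·34=235824; k=3: 159460+0+67·35·34=239190 → min 235824 | T₃..T₅: k=3: 0+71400+68·35·60=214200; k=4: 80920+0+68·34·60=219640 → min 214200.
Length 4: T₁..T₄: k=1: 0+235824+10·67·34=258604; k=2: 45560+80920+10·68·34=149600; k=3: 69360+0+10·35·34=81260 → min 81260 | T₂..T₅: k=2: 0+214200+67·68·60=487560; k=3: 159460+71400+67·35·60=371560; k=4: 235824+0+67·34·60=372504 → min 371560.
Length 5: T₁..T₅: k=1: 0+371560+10·67·60=411760; k=2: 45560+214200+10·68·60=300560; k=3: 69360+71400+10·35·60=161760; k=4: 81260+0+10·34·60=101660 → min 101660.
Optimal parenthesization: ((((T₁ × T₂) × T₃) × T₄) × T₅) with cost 101660.

101660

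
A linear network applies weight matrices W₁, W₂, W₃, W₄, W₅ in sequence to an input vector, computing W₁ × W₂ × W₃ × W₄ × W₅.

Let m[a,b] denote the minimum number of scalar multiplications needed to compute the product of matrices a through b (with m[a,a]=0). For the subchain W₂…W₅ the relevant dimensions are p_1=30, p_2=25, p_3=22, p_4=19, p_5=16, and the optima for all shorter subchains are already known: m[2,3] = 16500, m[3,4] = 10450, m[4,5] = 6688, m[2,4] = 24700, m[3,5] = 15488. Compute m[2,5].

27488

m[2,5] = min over k∈[2,4] of m[2,k]+m[k+1,5]+p_{1}·p_k·p_{5}.
k=2: 0 + 15488 + 30·25·16 = 27488; k=3: 16500 + 6688 + 30·22·16 = 33748; k=4: 24700 + 0 + 30·19·16 = 33820.
Minimum: 27488 at k=2.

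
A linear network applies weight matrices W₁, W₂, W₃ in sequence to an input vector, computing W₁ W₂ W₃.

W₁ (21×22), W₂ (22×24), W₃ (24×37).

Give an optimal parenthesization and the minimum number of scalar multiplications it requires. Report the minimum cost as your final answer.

29736

(W₁ (W₂ W₃)): cost 36630.
((W₁ W₂) W₃): cost 29736.
Optimal: ((W₁ W₂) W₃) with cost 29736.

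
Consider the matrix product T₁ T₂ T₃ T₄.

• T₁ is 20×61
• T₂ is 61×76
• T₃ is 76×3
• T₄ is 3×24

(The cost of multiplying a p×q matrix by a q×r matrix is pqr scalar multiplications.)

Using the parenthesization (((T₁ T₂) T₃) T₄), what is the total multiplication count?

98720

(T₁ T₂): 20×61 by 61×76 → 20×76, cost 20·61·76 = 92720
((T₁ T₂) T₃): 20×76 by 76×3 → 20×3, cost 20·76·3 = 4560; cumulative 97280
(((T₁ T₂) T₃) T₄): 20×3 by 3×24 → 20×24, cost 20·3·24 = 1440; cumulative 98720
Total: 98720 scalar multiplications.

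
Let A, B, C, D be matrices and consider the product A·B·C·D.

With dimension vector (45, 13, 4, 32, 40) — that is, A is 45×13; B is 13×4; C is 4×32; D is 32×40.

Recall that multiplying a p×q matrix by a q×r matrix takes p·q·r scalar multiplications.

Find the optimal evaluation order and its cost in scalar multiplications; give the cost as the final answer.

Adjacent pairs: AB = 45·13·4 = 2340; BC = 13·4·32 = 1664; CD = 4·32·40 = 5120.
Length 3: A..C: k=1: 0+1664+45·13·32=20384; k=2: 2340+0+45·4·32=8100 → min 8100 | B..D: k=2: 0+5120+13·4·40=7200; k=3: 1664+0+13·32·40=18304 → min 7200.
Length 4: A..D: k=1: 0+7200+45·13·40=30600; k=2: 2340+5120+45·4·40=14660; k=3: 8100+0+45·32·40=65700 → min 14660.
Optimal parenthesization: ((A·B)·(C·D)) with cost 14660.

14660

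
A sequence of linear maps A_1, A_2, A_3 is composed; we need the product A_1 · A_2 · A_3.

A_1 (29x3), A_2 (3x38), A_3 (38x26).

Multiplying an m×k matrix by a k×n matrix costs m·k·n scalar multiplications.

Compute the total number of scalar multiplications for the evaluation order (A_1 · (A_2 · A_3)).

5226

(A_2 · A_3): 3×38 by 38×26 → 3×26, cost 3·38·26 = 2964
(A_1 · (A_2 · A_3)): 29×3 by 3×26 → 29×26, cost 29·3·26 = 2262; cumulative 5226
Total: 5226 scalar multiplications.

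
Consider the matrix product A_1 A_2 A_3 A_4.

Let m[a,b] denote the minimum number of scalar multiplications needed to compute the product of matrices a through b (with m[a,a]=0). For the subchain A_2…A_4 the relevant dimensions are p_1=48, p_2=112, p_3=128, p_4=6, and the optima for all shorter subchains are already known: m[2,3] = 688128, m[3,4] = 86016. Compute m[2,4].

118272

m[2,4] = min over k∈[2,3] of m[2,k]+m[k+1,4]+p_{1}·p_k·p_{4}.
k=2: 0 + 86016 + 48·112·6 = 118272; k=3: 688128 + 0 + 48·128·6 = 724992.
Minimum: 118272 at k=2.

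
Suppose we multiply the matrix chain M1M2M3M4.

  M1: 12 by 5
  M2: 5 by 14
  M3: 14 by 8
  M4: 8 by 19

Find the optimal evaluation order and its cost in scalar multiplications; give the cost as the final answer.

2460

Adjacent pairs: M1M2 = 12·5·14 = 840; M2M3 = 5·14·8 = 560; M3M4 = 14·8·19 = 2128.
Length 3: M1..M3: k=1: 0+560+12·5·8=1040; k=2: 840+0+12·14·8=2184 → min 1040 | M2..M4: k=2: 0+2128+5·14·19=3458; k=3: 560+0+5·8·19=1320 → min 1320.
Length 4: M1..M4: k=1: 0+1320+12·5·19=2460; k=2: 840+2128+12·14·19=6160; k=3: 1040+0+12·8·19=2864 → min 2460.
Optimal parenthesization: (M1((M2M3)M4)) with cost 2460.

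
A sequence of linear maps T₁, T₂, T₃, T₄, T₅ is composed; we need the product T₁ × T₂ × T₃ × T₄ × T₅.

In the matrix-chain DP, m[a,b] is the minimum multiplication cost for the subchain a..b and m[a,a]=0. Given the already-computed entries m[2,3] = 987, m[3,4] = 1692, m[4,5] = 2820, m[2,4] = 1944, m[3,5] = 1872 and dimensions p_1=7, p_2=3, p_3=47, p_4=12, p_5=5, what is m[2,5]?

m[2,5] = min over k∈[2,4] of m[2,k]+m[k+1,5]+p_{1}·p_k·p_{5}.
k=2: 0 + 1872 + 7·3·5 = 1977; k=3: 987 + 2820 + 7·47·5 = 5452; k=4: 1944 + 0 + 7·12·5 = 2364.
Minimum: 1977 at k=2.

1977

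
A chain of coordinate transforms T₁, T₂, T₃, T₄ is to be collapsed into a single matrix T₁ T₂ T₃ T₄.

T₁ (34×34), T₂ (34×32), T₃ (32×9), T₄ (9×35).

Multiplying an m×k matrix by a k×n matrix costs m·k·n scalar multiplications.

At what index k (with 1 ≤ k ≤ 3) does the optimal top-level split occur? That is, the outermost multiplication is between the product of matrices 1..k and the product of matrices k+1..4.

Adjacent pairs: T₁T₂ = 34·34·32 = 36992; T₂T₃ = 34·32·9 = 9792; T₃T₄ = 32·9·35 = 10080.
Length 3: T₁..T₃: k=1: 0+9792+34·34·9=20196; k=2: 36992+0+34·32·9=46784 → min 20196 | T₂..T₄: k=2: 0+10080+34·32·35=48160; k=3: 9792+0+34·9·35=20502 → min 20502.
Top-level splits: k=1: (T₁..T₁)·(T₂..T₄) → 0+20502+34·34·35 = 60962; k=2: (T₁..T₂)·(T₃..T₄) → 36992+10080+34·32·35 = 85152; k=3: (T₁..T₃)·(T₄..T₄) → 20196+0+34·9·35 = 30906.
Best split is after T₃, i.e. k = 3.

3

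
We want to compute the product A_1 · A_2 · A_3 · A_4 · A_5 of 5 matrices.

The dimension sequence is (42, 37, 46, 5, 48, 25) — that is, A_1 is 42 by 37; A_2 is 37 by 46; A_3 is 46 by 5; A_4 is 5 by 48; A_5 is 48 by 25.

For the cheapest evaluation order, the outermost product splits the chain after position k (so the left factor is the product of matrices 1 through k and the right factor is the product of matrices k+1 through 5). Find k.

Adjacent pairs: A_1A_2 = 42·37·46 = 71484; A_2A_3 = 37·46·5 = 8510; A_3A_4 = 46·5·48 = 11040; A_4A_5 = 5·48·25 = 6000.
Length 3: A_1..A_3: k=1: 0+8510+42·37·5=16280; k=2: 71484+0+42·46·5=81144 → min 16280 | A_2..A_4: k=2: 0+11040+37·46·48=92736; k=3: 8510+0+37·5·48=17390 → min 17390 | A_3..A_5: k=3: 0+6000+46·5·25=11750; k=4: 11040+0+46·48·25=66240 → min 11750.
Length 4: A_1..A_4: k=1: 0+17390+42·37·48=91982; k=2: 71484+11040+42·46·48=175260; k=3: 16280+0+42·5·48=26360 → min 26360 | A_2..A_5: k=2: 0+11750+37·46·25=54300; k=3: 8510+6000+37·5·25=19135; k=4: 17390+0+37·48·25=61790 → min 19135.
Top-level splits: k=1: (A_1..A_1)·(A_2..A_5) → 0+19135+42·37·25 = 57985; k=2: (A_1..A_2)·(A_3..A_5) → 71484+11750+42·46·25 = 131534; k=3: (A_1..A_3)·(A_4..A_5) → 16280+6000+42·5·25 = 27530; k=4: (A_1..A_4)·(A_5..A_5) → 26360+0+42·48·25 = 76760.
Best split is after A_3, i.e. k = 3.

3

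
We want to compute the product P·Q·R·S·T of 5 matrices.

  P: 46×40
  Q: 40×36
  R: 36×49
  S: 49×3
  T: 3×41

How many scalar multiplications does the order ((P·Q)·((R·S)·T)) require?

143856

(P·Q): 46×40 by 40×36 → 46×36, cost 46·40·36 = 66240
(R·S): 36×49 by 49×3 → 36×3, cost 36·49·3 = 5292
((R·S)·T): 36×3 by 3×41 → 36×41, cost 36·3·41 = 4428; cumulative 9720
((P·Q)·((R·S)·T)): 46×36 by 36×41 → 46×41, cost 46·36·41 = 67896; cumulative 143856
Total: 143856 scalar multiplications.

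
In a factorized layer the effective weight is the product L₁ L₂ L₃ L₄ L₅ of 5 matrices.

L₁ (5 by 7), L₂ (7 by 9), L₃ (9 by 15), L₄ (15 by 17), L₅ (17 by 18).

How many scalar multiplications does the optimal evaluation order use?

3795

Adjacent pairs: L₁L₂ = 5·7·9 = 315; L₂L₃ = 7·9·15 = 945; L₃L₄ = 9·15·17 = 2295; L₄L₅ = 15·17·18 = 4590.
Length 3: L₁..L₃: k=1: 0+945+5·7·15=1470; k=2: 315+0+5·9·15=990 → min 990 | L₂..L₄: k=2: 0+2295+7·9·17=3366; k=3: 945+0+7·15·17=2730 → min 2730 | L₃..L₅: k=3: 0+4590+9·15·18=7020; k=4: 2295+0+9·17·18=5049 → min 5049.
Length 4: L₁..L₄: k=1: 0+2730+5·7·17=3325; k=2: 315+2295+5·9·17=3375; k=3: 990+0+5·15·17=2265 → min 2265 | L₂..L₅: k=2: 0+5049+7·9·18=6183; k=3: 945+4590+7·15·18=7425; k=4: 2730+0+7·17·18=4872 → min 4872.
Length 5: L₁..L₅: k=1: 0+4872+5·7·18=5502; k=2: 315+5049+5·9·18=6174; k=3: 990+4590+5·15·18=6930; k=4: 2265+0+5·17·18=3795 → min 3795.
Optimal order: ((((L₁ L₂) L₃) L₄) L₅) with cost 3795.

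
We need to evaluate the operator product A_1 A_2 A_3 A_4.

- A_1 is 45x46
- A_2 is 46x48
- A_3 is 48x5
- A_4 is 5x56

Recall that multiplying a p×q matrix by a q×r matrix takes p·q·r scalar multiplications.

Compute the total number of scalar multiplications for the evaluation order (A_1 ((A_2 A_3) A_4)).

(A_2 A_3): 46×48 by 48×5 → 46×5, cost 46·48·5 = 11040
((A_2 A_3) A_4): 46×5 by 5×56 → 46×56, cost 46·5·56 = 12880; cumulative 23920
(A_1 ((A_2 A_3) A_4)): 45×46 by 46×56 → 45×56, cost 45·46·56 = 115920; cumulative 139840
Total: 139840 scalar multiplications.

139840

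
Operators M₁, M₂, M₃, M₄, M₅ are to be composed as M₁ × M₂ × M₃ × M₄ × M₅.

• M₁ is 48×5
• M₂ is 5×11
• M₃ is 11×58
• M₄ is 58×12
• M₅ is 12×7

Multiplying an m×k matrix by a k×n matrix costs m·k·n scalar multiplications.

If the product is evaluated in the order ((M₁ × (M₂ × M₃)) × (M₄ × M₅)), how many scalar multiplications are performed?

(M₂ × M₃): 5×11 by 11×58 → 5×58, cost 5·11·58 = 3190
(M₁ × (M₂ × M₃)): 48×5 by 5×58 → 48×58, cost 48·5·58 = 13920; cumulative 17110
(M₄ × M₅): 58×12 by 12×7 → 58×7, cost 58·12·7 = 4872
((M₁ × (M₂ × M₃)) × (M₄ × M₅)): 48×58 by 58×7 → 48×7, cost 48·58·7 = 19488; cumulative 41470
Total: 41470 scalar multiplications.

41470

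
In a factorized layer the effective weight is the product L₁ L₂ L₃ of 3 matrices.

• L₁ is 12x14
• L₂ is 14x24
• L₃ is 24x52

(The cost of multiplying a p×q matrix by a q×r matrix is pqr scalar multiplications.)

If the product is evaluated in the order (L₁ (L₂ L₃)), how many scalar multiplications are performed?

(L₂ L₃): 14×24 by 24×52 → 14×52, cost 14·24·52 = 17472
(L₁ (L₂ L₃)): 12×14 by 14×52 → 12×52, cost 12·14·52 = 8736; cumulative 26208
Total: 26208 scalar multiplications.

26208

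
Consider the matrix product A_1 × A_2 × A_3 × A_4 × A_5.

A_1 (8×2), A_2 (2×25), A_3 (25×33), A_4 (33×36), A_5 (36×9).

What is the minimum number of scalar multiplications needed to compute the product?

4818

Adjacent pairs: A_1A_2 = 8·2·25 = 400; A_2A_3 = 2·25·33 = 1650; A_3A_4 = 25·33·36 = 29700; A_4A_5 = 33·36·9 = 10692.
Length 3: A_1..A_3: k=1: 0+1650+8·2·33=2178; k=2: 400+0+8·25·33=7000 → min 2178 | A_2..A_4: k=2: 0+29700+2·25·36=31500; k=3: 1650+0+2·33·36=4026 → min 4026 | A_3..A_5: k=3: 0+10692+25·33·9=18117; k=4: 29700+0+25·36·9=37800 → min 18117.
Length 4: A_1..A_4: k=1: 0+4026+8·2·36=4602; k=2: 400+29700+8·25·36=37300; k=3: 2178+0+8·33·36=11682 → min 4602 | A_2..A_5: k=2: 0+18117+2·25·9=18567; k=3: 1650+10692+2·33·9=12936; k=4: 4026+0+2·36·9=4674 → min 4674.
Length 5: A_1..A_5: k=1: 0+4674+8·2·9=4818; k=2: 400+18117+8·25·9=20317; k=3: 2178+10692+8·33·9=15246; k=4: 4602+0+8·36·9=7194 → min 4818.
Optimal order: (A_1 × (((A_2 × A_3) × A_4) × A_5)) with cost 4818.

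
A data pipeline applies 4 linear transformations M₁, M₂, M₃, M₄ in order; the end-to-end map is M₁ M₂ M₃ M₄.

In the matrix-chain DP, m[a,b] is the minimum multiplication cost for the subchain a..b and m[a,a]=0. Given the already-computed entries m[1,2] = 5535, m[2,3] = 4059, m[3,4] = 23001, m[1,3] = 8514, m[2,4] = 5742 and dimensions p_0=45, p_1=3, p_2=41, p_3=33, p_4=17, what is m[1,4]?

m[1,4] = min over k∈[1,3] of m[1,k]+m[k+1,4]+p_{0}·p_k·p_{4}.
k=1: 0 + 5742 + 45·3·17 = 8037; k=2: 5535 + 23001 + 45·41·17 = 59901; k=3: 8514 + 0 + 45·33·17 = 33759.
Minimum: 8037 at k=1.

8037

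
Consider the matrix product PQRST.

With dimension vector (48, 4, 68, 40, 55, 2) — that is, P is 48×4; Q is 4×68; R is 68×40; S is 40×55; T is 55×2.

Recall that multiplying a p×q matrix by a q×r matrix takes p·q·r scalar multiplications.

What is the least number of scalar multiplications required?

Adjacent pairs: PQ = 48·4·68 = 13056; QR = 4·68·40 = 10880; RS = 68·40·55 = 149600; ST = 40·55·2 = 4400.
Length 3: P..R: k=1: 0+10880+48·4·40=18560; k=2: 13056+0+48·68·40=143616 → min 18560 | Q..S: k=2: 0+149600+4·68·55=164560; k=3: 10880+0+4·40·55=19680 → min 19680 | R..T: k=3: 0+4400+68·40·2=9840; k=4: 149600+0+68·55·2=157080 → min 9840.
Length 4: P..S: k=1: 0+19680+48·4·55=30240; k=2: 13056+149600+48·68·55=342176; k=3: 18560+0+48·40·55=124160 → min 30240 | Q..T: k=2: 0+9840+4·68·2=10384; k=3: 10880+4400+4·40·2=15600; k=4: 19680+0+4·55·2=20120 → min 10384.
Length 5: P..T: k=1: 0+10384+48·4·2=10768; k=2: 13056+9840+48·68·2=29424; k=3: 18560+4400+48·40·2=26800; k=4: 30240+0+48·55·2=35520 → min 10768.
Optimal order: (P(Q(R(ST)))) with cost 10768.

10768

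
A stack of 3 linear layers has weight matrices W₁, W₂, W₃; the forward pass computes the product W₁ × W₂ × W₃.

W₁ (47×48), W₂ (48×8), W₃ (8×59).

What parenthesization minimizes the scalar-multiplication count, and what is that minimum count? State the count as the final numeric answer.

(W₁ × (W₂ × W₃)): cost 155760.
((W₁ × W₂) × W₃): cost 40232.
Optimal: ((W₁ × W₂) × W₃) with cost 40232.

40232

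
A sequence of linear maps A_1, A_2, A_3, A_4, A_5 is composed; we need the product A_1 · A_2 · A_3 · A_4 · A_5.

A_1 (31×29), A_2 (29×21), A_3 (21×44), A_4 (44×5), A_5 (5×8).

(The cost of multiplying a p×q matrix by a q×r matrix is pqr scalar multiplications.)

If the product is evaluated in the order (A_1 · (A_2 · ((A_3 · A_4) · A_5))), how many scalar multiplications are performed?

17524

(A_3 · A_4): 21×44 by 44×5 → 21×5, cost 21·44·5 = 4620
((A_3 · A_4) · A_5): 21×5 by 5×8 → 21×8, cost 21·5·8 = 840; cumulative 5460
(A_2 · ((A_3 · A_4) · A_5)): 29×21 by 21×8 → 29×8, cost 29·21·8 = 4872; cumulative 10332
(A_1 · (A_2 · ((A_3 · A_4) · A_5))): 31×29 by 29×8 → 31×8, cost 31·29·8 = 7192; cumulative 17524
Total: 17524 scalar multiplications.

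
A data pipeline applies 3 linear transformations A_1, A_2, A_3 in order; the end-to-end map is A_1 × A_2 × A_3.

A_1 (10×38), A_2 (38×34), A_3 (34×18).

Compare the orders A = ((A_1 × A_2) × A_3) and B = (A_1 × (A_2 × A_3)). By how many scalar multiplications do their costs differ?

Order A = ((A_1 × A_2) × A_3): (A_1 × A_2): 10×38 by 38×34 → 10×34, cost 10·38·34 = 12920; ((A_1 × A_2) × A_3): 10×34 by 34×18 → 10×18, cost 10·34·18 = 6120; cumulative 19040. Total 19040.
Order B = (A_1 × (A_2 × A_3)): (A_2 × A_3): 38×34 by 34×18 → 38×18, cost 38·34·18 = 23256; (A_1 × (A_2 × A_3)): 10×38 by 38×18 → 10×18, cost 10·38·18 = 6840; cumulative 30096. Total 30096.
Difference: |19040 − 30096| = 11056.

11056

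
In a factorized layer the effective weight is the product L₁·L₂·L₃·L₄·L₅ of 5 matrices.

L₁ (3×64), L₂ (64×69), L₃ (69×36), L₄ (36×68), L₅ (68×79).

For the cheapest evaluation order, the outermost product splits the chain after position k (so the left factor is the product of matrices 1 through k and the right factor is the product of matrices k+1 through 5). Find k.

Adjacent pairs: L₁L₂ = 3·64·69 = 13248; L₂L₃ = 64·69·36 = 158976; L₃L₄ = 69·36·68 = 168912; L₄L₅ = 36·68·79 = 193392.
Length 3: L₁..L₃: k=1: 0+158976+3·64·36=165888; k=2: 13248+0+3·69·36=20700 → min 20700 | L₂..L₄: k=2: 0+168912+64·69·68=469200; k=3: 158976+0+64·36·68=315648 → min 315648 | L₃..L₅: k=3: 0+193392+69·36·79=389628; k=4: 168912+0+69·68·79=539580 → min 389628.
Length 4: L₁..L₄: k=1: 0+315648+3·64·68=328704; k=2: 13248+168912+3·69·68=196236; k=3: 20700+0+3·36·68=28044 → min 28044 | L₂..L₅: k=2: 0+389628+64·69·79=738492; k=3: 158976+193392+64·36·79=534384; k=4: 315648+0+64·68·79=659456 → min 534384.
Top-level splits: k=1: (L₁..L₁)·(L₂..L₅) → 0+534384+3·64·79 = 549552; k=2: (L₁..L₂)·(L₃..L₅) → 13248+389628+3·69·79 = 419229; k=3: (L₁..L₃)·(L₄..L₅) → 20700+193392+3·36·79 = 222624; k=4: (L₁..L₄)·(L₅..L₅) → 28044+0+3·68·79 = 44160.
Best split is after L₄, i.e. k = 4.

4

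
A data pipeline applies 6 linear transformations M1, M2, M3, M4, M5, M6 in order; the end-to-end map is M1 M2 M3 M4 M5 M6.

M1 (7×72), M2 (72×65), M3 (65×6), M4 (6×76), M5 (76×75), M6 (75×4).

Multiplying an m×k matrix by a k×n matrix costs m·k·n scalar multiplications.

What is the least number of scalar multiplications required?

Adjacent pairs: M1M2 = 7·72·65 = 32760; M2M3 = 72·65·6 = 28080; M3M4 = 65·6·76 = 29640; M4M5 = 6·76·75 = 34200; M5M6 = 76·75·4 = 22800.
Length 3: M1..M3: k=1: 0+28080+7·72·6=31104; k=2: 32760+0+7·65·6=35490 → min 31104 | M2..M4: k=2: 0+29640+72·65·76=385320; k=3: 28080+0+72·6·76=60912 → min 60912 | M3..M5: k=3: 0+34200+65·6·75=63450; k=4: 29640+0+65·76·75=400140 → min 63450 | M4..M6: k=4: 0+22800+6·76·4=24624; k=5: 34200+0+6·75·4=36000 → min 24624.
Length 4: M1..M4: k=1: 0+60912+7·72·76=99216; k=2: 32760+29640+7·65·76=96980; k=3: 31104+0+7·6·76=34296 → min 34296 | M2..M5: k=2: 0+63450+72·65·75=414450; k=3: 28080+34200+72·6·75=94680; k=4: 60912+0+72·76·75=471312 → min 94680 | M3..M6: k=3: 0+24624+65·6·4=26184; k=4: 29640+22800+65·76·4=72200; k=5: 63450+0+65·75·4=82950 → min 26184.
Length 5: M1..M5: k=1: 0+94680+7·72·75=132480; k=2: 32760+63450+7·65·75=130335; k=3: 31104+34200+7·6·75=68454; k=4: 34296+0+7·76·75=74196 → min 68454 | M2..M6: k=2: 0+26184+72·65·4=44904; k=3: 28080+24624+72·6·4=54432; k=4: 60912+22800+72·76·4=105600; k=5: 94680+0+72·75·4=116280 → min 44904.
Length 6: M1..M6: k=1: 0+44904+7·72·4=46920; k=2: 32760+26184+7·65·4=60764; k=3: 31104+24624+7·6·4=55896; k=4: 34296+22800+7·76·4=59224; k=5: 68454+0+7·75·4=70554 → min 46920.
Optimal order: (M1 (M2 (M3 (M4 (M5 M6))))) with cost 46920.

46920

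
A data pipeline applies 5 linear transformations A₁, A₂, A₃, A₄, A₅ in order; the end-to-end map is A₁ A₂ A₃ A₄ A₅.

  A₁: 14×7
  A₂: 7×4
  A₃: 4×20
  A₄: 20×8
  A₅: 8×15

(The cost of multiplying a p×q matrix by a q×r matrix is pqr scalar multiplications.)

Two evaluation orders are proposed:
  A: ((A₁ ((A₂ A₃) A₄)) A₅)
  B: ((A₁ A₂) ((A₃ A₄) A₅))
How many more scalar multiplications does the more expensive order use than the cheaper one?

Order A = ((A₁ ((A₂ A₃) A₄)) A₅): (A₂ A₃): 7×4 by 4×20 → 7×20, cost 7·4·20 = 560; ((A₂ A₃) A₄): 7×20 by 20×8 → 7×8, cost 7·20·8 = 1120; cumulative 1680; (A₁ ((A₂ A₃) A₄)): 14×7 by 7×8 → 14×8, cost 14·7·8 = 784; cumulative 2464; ((A₁ ((A₂ A₃) A₄)) A₅): 14×8 by 8×15 → 14×15, cost 14·8·15 = 1680; cumulative 4144. Total 4144.
Order B = ((A₁ A₂) ((A₃ A₄) A₅)): (A₁ A₂): 14×7 by 7×4 → 14×4, cost 14·7·4 = 392; (A₃ A₄): 4×20 by 20×8 → 4×8, cost 4·20·8 = 640; ((A₃ A₄) A₅): 4×8 by 8×15 → 4×15, cost 4·8·15 = 480; cumulative 1120; ((A₁ A₂) ((A₃ A₄) A₅)): 14×4 by 4×15 → 14×15, cost 14·4·15 = 840; cumulative 2352. Total 2352.
Difference: |4144 − 2352| = 1792.

1792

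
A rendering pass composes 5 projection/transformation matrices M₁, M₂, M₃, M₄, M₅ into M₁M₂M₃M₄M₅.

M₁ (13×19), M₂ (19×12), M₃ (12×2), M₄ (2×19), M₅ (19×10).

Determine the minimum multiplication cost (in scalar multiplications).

1590

Adjacent pairs: M₁M₂ = 13·19·12 = 2964; M₂M₃ = 19·12·2 = 456; M₃M₄ = 12·2·19 = 456; M₄M₅ = 2·19·10 = 380.
Length 3: M₁..M₃: k=1: 0+456+13·19·2=950; k=2: 2964+0+13·12·2=3276 → min 950 | M₂..M₄: k=2: 0+456+19·12·19=4788; k=3: 456+0+19·2·19=1178 → min 1178 | M₃..M₅: k=3: 0+380+12·2·10=620; k=4: 456+0+12·19·10=2736 → min 620.
Length 4: M₁..M₄: k=1: 0+1178+13·19·19=5871; k=2: 2964+456+13·12·19=6384; k=3: 950+0+13·2·19=1444 → min 1444 | M₂..M₅: k=2: 0+620+19·12·10=2900; k=3: 456+380+19·2·10=1216; k=4: 1178+0+19·19·10=4788 → min 1216.
Length 5: M₁..M₅: k=1: 0+1216+13·19·10=3686; k=2: 2964+620+13·12·10=5144; k=3: 950+380+13·2·10=1590; k=4: 1444+0+13·19·10=3914 → min 1590.
Optimal order: ((M₁(M₂M₃))(M₄M₅)) with cost 1590.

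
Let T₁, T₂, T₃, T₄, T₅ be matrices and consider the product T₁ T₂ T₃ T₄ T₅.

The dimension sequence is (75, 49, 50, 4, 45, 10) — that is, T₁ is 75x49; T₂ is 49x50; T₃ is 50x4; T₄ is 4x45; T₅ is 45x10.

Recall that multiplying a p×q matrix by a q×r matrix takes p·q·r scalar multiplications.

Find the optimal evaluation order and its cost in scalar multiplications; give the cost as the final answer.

29300

Adjacent pairs: T₁T₂ = 75·49·50 = 183750; T₂T₃ = 49·50·4 = 9800; T₃T₄ = 50·4·45 = 9000; T₄T₅ = 4·45·10 = 1800.
Length 3: T₁..T₃: k=1: 0+9800+75·49·4=24500; k=2: 183750+0+75·50·4=198750 → min 24500 | T₂..T₄: k=2: 0+9000+49·50·45=119250; k=3: 9800+0+49·4·45=18620 → min 18620 | T₃..T₅: k=3: 0+1800+50·4·10=3800; k=4: 9000+0+50·45·10=31500 → min 3800.
Length 4: T₁..T₄: k=1: 0+18620+75·49·45=183995; k=2: 183750+9000+75·50·45=361500; k=3: 24500+0+75·4·45=38000 → min 38000 | T₂..T₅: k=2: 0+3800+49·50·10=28300; k=3: 9800+1800+49·4·10=13560; k=4: 18620+0+49·45·10=40670 → min 13560.
Length 5: T₁..T₅: k=1: 0+13560+75·49·10=50310; k=2: 183750+3800+75·50·10=225050; k=3: 24500+1800+75·4·10=29300; k=4: 38000+0+75·45·10=71750 → min 29300.
Optimal parenthesization: ((T₁ (T₂ T₃)) (T₄ T₅)) with cost 29300.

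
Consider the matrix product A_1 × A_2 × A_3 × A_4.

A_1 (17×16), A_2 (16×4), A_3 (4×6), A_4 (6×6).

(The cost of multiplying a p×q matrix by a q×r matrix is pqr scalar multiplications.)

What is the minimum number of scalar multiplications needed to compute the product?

1640

Adjacent pairs: A_1A_2 = 17·16·4 = 1088; A_2A_3 = 16·4·6 = 384; A_3A_4 = 4·6·6 = 144.
Length 3: A_1..A_3: k=1: 0+384+17·16·6=2016; k=2: 1088+0+17·4·6=1496 → min 1496 | A_2..A_4: k=2: 0+144+16·4·6=528; k=3: 384+0+16·6·6=960 → min 528.
Length 4: A_1..A_4: k=1: 0+528+17·16·6=2160; k=2: 1088+144+17·4·6=1640; k=3: 1496+0+17·6·6=2108 → min 1640.
Optimal order: ((A_1 × A_2) × (A_3 × A_4)) with cost 1640.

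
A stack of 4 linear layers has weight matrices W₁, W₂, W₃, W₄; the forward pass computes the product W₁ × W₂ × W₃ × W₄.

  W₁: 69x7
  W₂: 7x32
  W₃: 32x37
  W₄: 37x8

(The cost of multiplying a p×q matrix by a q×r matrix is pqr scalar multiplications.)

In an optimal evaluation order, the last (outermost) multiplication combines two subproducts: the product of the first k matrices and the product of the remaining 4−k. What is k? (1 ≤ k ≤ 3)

Adjacent pairs: W₁W₂ = 69·7·32 = 15456; W₂W₃ = 7·32·37 = 8288; W₃W₄ = 32·37·8 = 9472.
Length 3: W₁..W₃: k=1: 0+8288+69·7·37=26159; k=2: 15456+0+69·32·37=97152 → min 26159 | W₂..W₄: k=2: 0+9472+7·32·8=11264; k=3: 8288+0+7·37·8=10360 → min 10360.
Top-level splits: k=1: (W₁..W₁)·(W₂..W₄) → 0+10360+69·7·8 = 14224; k=2: (W₁..W₂)·(W₃..W₄) → 15456+9472+69·32·8 = 42592; k=3: (W₁..W₃)·(W₄..W₄) → 26159+0+69·37·8 = 46583.
Best split is after W₁, i.e. k = 1.

1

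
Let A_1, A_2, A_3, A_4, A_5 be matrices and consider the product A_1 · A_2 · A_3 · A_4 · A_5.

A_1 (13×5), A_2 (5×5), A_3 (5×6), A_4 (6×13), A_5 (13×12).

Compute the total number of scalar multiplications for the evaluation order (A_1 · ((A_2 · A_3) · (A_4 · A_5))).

2226

(A_2 · A_3): 5×5 by 5×6 → 5×6, cost 5·5·6 = 150
(A_4 · A_5): 6×13 by 13×12 → 6×12, cost 6·13·12 = 936
((A_2 · A_3) · (A_4 · A_5)): 5×6 by 6×12 → 5×12, cost 5·6·12 = 360; cumulative 1446
(A_1 · ((A_2 · A_3) · (A_4 · A_5))): 13×5 by 5×12 → 13×12, cost 13·5·12 = 780; cumulative 2226
Total: 2226 scalar multiplications.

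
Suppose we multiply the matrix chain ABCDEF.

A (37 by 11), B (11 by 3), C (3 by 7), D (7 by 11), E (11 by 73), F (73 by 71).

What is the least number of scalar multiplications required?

Adjacent pairs: AB = 37·11·3 = 1221; BC = 11·3·7 = 231; CD = 3·7·11 = 231; DE = 7·11·73 = 5621; EF = 11·73·71 = 57013.
Length 3: A..C: k=1: 0+231+37·11·7=3080; k=2: 1221+0+37·3·7=1998 → min 1998 | B..D: k=2: 0+231+11·3·11=594; k=3: 231+0+11·7·11=1078 → min 594 | C..E: k=3: 0+5621+3·7·73=7154; k=4: 231+0+3·11·73=2640 → min 2640 | D..F: k=4: 0+57013+7·11·71=62480; k=5: 5621+0+7·73·71=41902 → min 41902.
Length 4: A..D: k=1: 0+594+37·11·11=5071; k=2: 1221+231+37·3·11=2673; k=3: 1998+0+37·7·11=4847 → min 2673 | B..E: k=2: 0+2640+11·3·73=5049; k=3: 231+5621+11·7·73=11473; k=4: 594+0+11·11·73=9427 → min 5049 | C..F: k=3: 0+41902+3·7·71=43393; k=4: 231+57013+3·11·71=59587; k=5: 2640+0+3·73·71=18189 → min 18189.
Length 5: A..E: k=1: 0+5049+37·11·73=34760; k=2: 1221+2640+37·3·73=11964; k=3: 1998+5621+37·7·73=26526; k=4: 2673+0+37·11·73=32384 → min 11964 | B..F: k=2: 0+18189+11·3·71=20532; k=3: 231+41902+11·7·71=47600; k=4: 594+57013+11·11·71=66198; k=5: 5049+0+11·73·71=62062 → min 20532.
Length 6: A..F: k=1: 0+20532+37·11·71=49429; k=2: 1221+18189+37·3·71=27291; k=3: 1998+41902+37·7·71=62289; k=4: 2673+57013+37·11·71=88583; k=5: 11964+0+37·73·71=203735 → min 27291.
Optimal order: ((AB)(((CD)E)F)) with cost 27291.

27291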